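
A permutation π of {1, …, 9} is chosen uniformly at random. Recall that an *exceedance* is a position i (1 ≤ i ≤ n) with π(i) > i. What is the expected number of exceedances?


Write X = Σ_{i=1}^{9} X_i, where X_i = 1_{π(i) > i}.
For each fixed i, π(i) is uniform over {1, …, 9} (marginal of a uniform permutation), so P[π(i) > i] = (n − i)/n. Summing: Σ_{i=1}^{9} (n − i)/n = (0 + 1 + … + 8)/9 = 9(9 − 1)/(2·9) = (9 − 1)/2.
Hence E[X] = Σ_{i=1}^{9} (9 − i)/9 = 4 ≈ 4.000.

E[X] = 4 = 4.000.


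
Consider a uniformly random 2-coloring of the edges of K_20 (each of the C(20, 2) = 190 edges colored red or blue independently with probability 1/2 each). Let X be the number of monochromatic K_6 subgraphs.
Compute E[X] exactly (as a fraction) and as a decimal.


Let X = Σ_S X_S over the C(20, 6) = 38760 subsets S of size 6, where X_S = 1 if the K_6 on S is monochromatic.
For a fixed S, the K_6 on S has C(6, 2) = 15 edges. P[all 15 edges red] = (1/2)^15, and likewise for blue, so P[monochromatic] = 2·(1/2)^15 = 2^{1 − 15} = 1/16384.
Summing: E[X] = C(20, 6) · 2^{1 − 15} = 38760 · 1/16384 = 4845/2048.
Numerically: E[X] ≈ 2.3657.

E[X] = C(20,6)·2^(1−C(6,2)) = 4845/2048 ≈ 2.3657.


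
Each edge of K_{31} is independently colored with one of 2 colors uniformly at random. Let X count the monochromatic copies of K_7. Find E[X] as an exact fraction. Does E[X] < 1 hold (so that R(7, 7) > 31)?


E[X] = C(31, 7) · 2^{1 − 21} = 2629575 · 2^{−20} = 2629575/1048576.
As a reduced fraction: E[X] = 2629575/1048576 ≈ 2.508.
Is E[X] < 1? NO.
Since E[X] ≥ 1, the first-moment bound is inconclusive at n = 31; it does NOT by itself certify R(7, 7) > 31.

E[X] = 2629575/1048576 ≈ 2.508; E[X] ≥ 1; first-moment method inconclusive here.


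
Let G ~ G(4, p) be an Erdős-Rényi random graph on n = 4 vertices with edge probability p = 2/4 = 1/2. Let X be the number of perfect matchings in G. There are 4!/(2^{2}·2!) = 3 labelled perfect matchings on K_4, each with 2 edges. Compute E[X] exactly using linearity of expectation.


K_4 has 4!/(2^{2}·2!) = 3 labelled perfect matchings.
For each such perfect matching H, let X_H = 1 if all 2 edges of H are present in G. Then P[X_H = 1] = p^{2} = (1/2)^{2} = 1/4.
By linearity: E[X] = Σ_H E[X_H] = 3 · p^{2} = 3 · 1/4 = 3/4.
Numerically: E[X] ≈ 0.75.

E[X] = 3 · (1/2)^{2} = 3/4 ≈ 0.75.


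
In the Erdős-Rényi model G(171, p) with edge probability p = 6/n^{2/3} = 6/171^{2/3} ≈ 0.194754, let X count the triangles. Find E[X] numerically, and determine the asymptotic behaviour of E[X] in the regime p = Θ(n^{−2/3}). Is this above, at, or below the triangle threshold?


Number of potential triangles: C(171, 3) = 818805.
Each occurs with probability p³ ≈ (0.194754)³ ≈ 7.38688827e-03.
By linearity: E[X] = C(171, 3)·p³ ≈ 818805 · 7.38688827e-03 ≈ 6048.421053.
Since α = 2/3 < 1, p = c/n^{2/3} ≫ 1/n is above the triangle threshold p ~ 1/n. Asymptotically E[X] ~ (c³/6)·n^{3(1−α)} = (6³/6)·n^{1} → ∞; triangles are abundant w.h.p.

E[X] ≈ 6048.421053; in regime p = Θ(1/n^{2/3}) E[X] diverges (above the triangle threshold p ~ 1/n).


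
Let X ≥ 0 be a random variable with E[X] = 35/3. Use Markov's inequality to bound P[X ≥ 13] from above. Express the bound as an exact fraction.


μ = E[X] = 35/3, a = 13.
Markov: P[X ≥ 13] ≤ μ/a = (35/3)/13 = 35/39.
Numerically: ≈ 0.8974.
(Since a = 13 > μ = 11.6667, the bound 35/39 is < 1 and informative.)

P[X ≥ 13] ≤ 35/39 ≈ 0.8974.


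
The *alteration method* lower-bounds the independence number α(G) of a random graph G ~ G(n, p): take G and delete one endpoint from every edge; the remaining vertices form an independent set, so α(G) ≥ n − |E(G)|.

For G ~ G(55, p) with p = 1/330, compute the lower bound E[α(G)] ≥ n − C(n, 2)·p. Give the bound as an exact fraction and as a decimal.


E[|E(G)|] = C(55, 2)·p = 1485 · (1/330) = 9/2.
E[α(G)] ≥ n − E[|E(G)|] = 55 − 9/2 = 101/2.
Numerically: ≈ 50.5000.
(This is only a lower bound; the true E[α(G)] may be larger.)

E[α(G)] ≥ 101/2 ≈ 50.5000.


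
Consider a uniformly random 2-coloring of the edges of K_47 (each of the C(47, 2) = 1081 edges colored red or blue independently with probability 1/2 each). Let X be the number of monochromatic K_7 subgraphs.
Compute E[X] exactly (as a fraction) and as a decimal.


Let X = Σ_S X_S over the C(47, 7) = 62891499 subsets S of size 7, where X_S = 1 if the K_7 on S is monochromatic.
For a fixed S, the K_7 on S has C(7, 2) = 21 edges. P[all 21 edges red] = (1/2)^21, and likewise for blue, so P[monochromatic] = 2·(1/2)^21 = 2^{1 − 21} = 1/1048576.
By linearity of expectation: E[X] = C(47, 7) · 2^{1 − 21} = 62891499 · 1/1048576 = 62891499/1048576.
Numerically: E[X] ≈ 59.97801.

E[X] = C(47,7)·2^(1−C(7,2)) = 62891499/1048576 ≈ 59.97801.


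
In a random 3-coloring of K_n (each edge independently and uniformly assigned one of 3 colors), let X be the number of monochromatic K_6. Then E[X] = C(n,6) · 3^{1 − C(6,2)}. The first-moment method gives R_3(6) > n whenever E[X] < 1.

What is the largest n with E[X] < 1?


We need C(n, 6) · 3^{1 − 15} < 1, i.e. C(n, 6) < 3^{15 − 1} = 4782969.
Check values of n near the boundary:
  n = 39: C(39, 6) = 3262623; 3262623 < 4782969? YES
  n = 40: C(40, 6) = 3838380; 3838380 < 4782969? YES
  n = 41: C(41, 6) = 4496388; 4496388 < 4782969? YES
  n = 42: C(42, 6) = 5245786; 5245786 < 4782969? NO
The largest n with C(n, 6) < 4782969 is n = 41 (where E[X] = 1498796/1594323 ≈ 0.9400830). Hence R_3(6) > 41, i.e. R_3(6) ≥ 42.

Largest n = 41; hence R_3(6) > 41.


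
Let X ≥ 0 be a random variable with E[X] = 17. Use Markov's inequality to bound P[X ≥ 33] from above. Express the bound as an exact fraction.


μ = E[X] = 17, a = 33.
Markov: P[X ≥ 33] ≤ μ/a = (17)/33 = 17/33.
Numerically: ≈ 0.515.
(Since a = 33 > μ = 17.000, the bound 17/33 is < 1 and informative.)

P[X ≥ 33] ≤ 17/33 ≈ 0.515.


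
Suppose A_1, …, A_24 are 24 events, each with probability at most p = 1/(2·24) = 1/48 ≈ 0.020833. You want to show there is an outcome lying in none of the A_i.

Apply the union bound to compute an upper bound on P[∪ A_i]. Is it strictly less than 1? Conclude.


Union bound: P[∪_{i=1}^{24} A_i] ≤ Σ_i P[A_i] ≤ 24·p = 24·(1/48) = 1/2.
Numerically: 1/2 ≈ 0.500000.
Is 1/2 < 1? YES.
Since P[∪ A_i] ≤ 1/2 < 1, the complement has P[∩ A_i^c] ≥ 1 − 1/2 = 1/2 > 0, so some outcome avoids every A_i.

24·p = 1/2 ≈ 0.500000; existence CERTIFIED by the union bound.


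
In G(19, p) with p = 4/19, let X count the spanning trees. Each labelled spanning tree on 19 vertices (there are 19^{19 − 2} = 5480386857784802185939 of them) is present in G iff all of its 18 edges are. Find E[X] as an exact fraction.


K_19 has 19^{19 − 2} = 5480386857784802185939 labelled spanning trees.
For each such spanning tree H, let X_H = 1 if all 18 edges of H are present in G. Then P[X_H = 1] = p^{18} = (4/19)^{18} = 68719476736/104127350297911241532841.
By linearity: E[X] = Σ_H E[X_H] = 5480386857784802185939 · p^{18} = 5480386857784802185939 · 68719476736/104127350297911241532841 = 68719476736/19.
Numerically: E[X] ≈ 3.6168e+09.

E[X] = 5480386857784802185939 · (4/19)^{18} = 68719476736/19 ≈ 3.6168e+09.


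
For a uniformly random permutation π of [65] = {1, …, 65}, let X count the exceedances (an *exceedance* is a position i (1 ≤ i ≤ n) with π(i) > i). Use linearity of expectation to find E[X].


Write X = Σ_{i=1}^{65} X_i, where X_i = 1_{π(i) > i}.
For each fixed i, π(i) is uniform over {1, …, 65} (marginal of a uniform permutation), so P[π(i) > i] = (n − i)/n. Summing: Σ_{i=1}^{65} (n − i)/n = (0 + 1 + … + 64)/65 = 65(65 − 1)/(2·65) = (65 − 1)/2.
Hence E[X] = Σ_{i=1}^{65} (65 − i)/65 = 32 ≈ 32.000.

E[X] = 32 = 32.000.


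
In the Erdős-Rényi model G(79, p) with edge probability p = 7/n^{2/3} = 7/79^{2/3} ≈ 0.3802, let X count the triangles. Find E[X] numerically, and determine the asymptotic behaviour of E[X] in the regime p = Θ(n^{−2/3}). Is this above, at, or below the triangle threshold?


Number of potential triangles: C(79, 3) = 79079.
Each occurs with probability p³ ≈ (0.3802)³ ≈ 5.4959141e-02.
By linearity: E[X] = C(79, 3)·p³ ≈ 79079 · 5.4959141e-02 ≈ 4346.11392.
Since α = 2/3 < 1, p = c/n^{2/3} ≫ 1/n is above the triangle threshold p ~ 1/n. Asymptotically E[X] ~ (c³/6)·n^{3(1−α)} = (7³/6)·n^{1} → ∞; triangles are abundant w.h.p.

E[X] ≈ 4346.11392; in regime p = Θ(1/n^{2/3}) E[X] diverges (above the triangle threshold p ~ 1/n).


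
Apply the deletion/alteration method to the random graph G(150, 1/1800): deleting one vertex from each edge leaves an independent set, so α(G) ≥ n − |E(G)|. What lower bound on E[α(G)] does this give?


E[|E(G)|] = C(150, 2)·p = 11175 · (1/1800) = 149/24.
E[α(G)] ≥ n − E[|E(G)|] = 150 − 149/24 = 3451/24.
Numerically: ≈ 143.79167.
(This is only a lower bound; the true E[α(G)] may be larger.)

E[α(G)] ≥ 3451/24 ≈ 143.79167.


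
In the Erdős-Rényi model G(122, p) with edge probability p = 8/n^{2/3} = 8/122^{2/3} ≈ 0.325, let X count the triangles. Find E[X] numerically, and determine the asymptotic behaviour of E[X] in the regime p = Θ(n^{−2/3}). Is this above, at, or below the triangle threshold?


Number of potential triangles: C(122, 3) = 295240.
Each occurs with probability p³ ≈ (0.325)³ ≈ 3.43994e-02.
By linearity: E[X] = C(122, 3)·p³ ≈ 295240 · 3.43994e-02 ≈ 10156.066.
Since α = 2/3 < 1, p = c/n^{2/3} ≫ 1/n is above the triangle threshold p ~ 1/n. Asymptotically E[X] ~ (c³/6)·n^{3(1−α)} = (8³/6)·n^{1} → ∞; triangles are abundant w.h.p.

E[X] ≈ 10156.066; in regime p = Θ(1/n^{2/3}) E[X] diverges (above the triangle threshold p ~ 1/n).


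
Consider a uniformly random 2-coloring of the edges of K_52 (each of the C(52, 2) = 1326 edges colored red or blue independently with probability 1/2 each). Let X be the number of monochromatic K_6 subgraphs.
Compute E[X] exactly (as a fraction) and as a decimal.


Let X = Σ_S X_S over the C(52, 6) = 20358520 subsets S of size 6, where X_S = 1 if the K_6 on S is monochromatic.
For a fixed S, the K_6 on S has C(6, 2) = 15 edges. P[all 15 edges red] = (1/2)^15, and likewise for blue, so P[monochromatic] = 2·(1/2)^15 = 2^{1 − 15} = 1/16384.
By linearity: E[X] = C(52, 6) · 2^{1 − 15} = 20358520 · 1/16384 = 2544815/2048.
Numerically: E[X] ≈ 1242.585449.

E[X] = C(52,6)·2^(1−C(6,2)) = 2544815/2048 ≈ 1242.585449.


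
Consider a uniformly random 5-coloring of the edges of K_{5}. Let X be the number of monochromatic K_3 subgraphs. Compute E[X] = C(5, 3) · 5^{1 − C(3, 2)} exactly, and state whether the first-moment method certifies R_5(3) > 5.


E[X] = C(5, 3) · 5^{1 − 3} = 10 · 5^{−2} = 10/25.
As a reduced fraction: E[X] = 2/5 ≈ 0.4000000.
Is E[X] < 1? YES.
Since E[X] < 1, there exists a 5-coloring of K_{5} with no monochromatic K_3; hence R_5(3) > 5.

E[X] = 2/5 ≈ 0.4000000; E[X] < 1, so R_5(3) > 5.


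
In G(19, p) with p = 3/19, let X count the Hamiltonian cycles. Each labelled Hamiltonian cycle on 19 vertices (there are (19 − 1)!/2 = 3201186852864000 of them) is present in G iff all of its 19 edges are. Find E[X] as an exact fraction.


K_19 has (19 − 1)!/2 = 3201186852864000 labelled Hamiltonian cycles.
For each such Hamiltonian cycle H, let X_H = 1 if all 19 edges of H are present in G. Then P[X_H = 1] = p^{19} = (3/19)^{19} = 1162261467/1978419655660313589123979.
Summing the indicators: E[X] = Σ_H E[X_H] = 3201186852864000 · p^{19} = 3201186852864000 · 1162261467/1978419655660313589123979 = 3720616127750825791488000/1978419655660313589123979.
Numerically: E[X] ≈ 1.881.

E[X] = 3201186852864000 · (3/19)^{19} = 3720616127750825791488000/1978419655660313589123979 ≈ 1.881.


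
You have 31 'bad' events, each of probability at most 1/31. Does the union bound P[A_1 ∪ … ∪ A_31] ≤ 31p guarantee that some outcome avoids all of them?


Union bound: P[∪_{i=1}^{31} A_i] ≤ Σ_i P[A_i] ≤ 31·p = 31·(1/31) = 1.
Numerically: 1 ≈ 1.000.
Is 1 < 1? NO.
Since the bound 1 is ≥ 1, the union bound is uninformative here; it does NOT by itself certify existence.

31·p = 1 ≈ 1.000; existence NOT certified by the union bound.


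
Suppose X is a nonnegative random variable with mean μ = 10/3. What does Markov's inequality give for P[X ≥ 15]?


μ = E[X] = 10/3, a = 15.
Markov: P[X ≥ 15] ≤ μ/a = (10/3)/15 = 2/9.
Numerically: ≈ 0.222222.
(Since a = 15 > μ = 3.333333, the bound 2/9 is < 1 and informative.)

P[X ≥ 15] ≤ 2/9 ≈ 0.222222.


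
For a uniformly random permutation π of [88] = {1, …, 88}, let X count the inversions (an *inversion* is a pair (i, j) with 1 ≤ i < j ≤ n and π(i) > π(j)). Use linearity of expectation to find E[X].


Write X = Σ X_I over the C(88, 2) = 3828 pairs i < j, with X_I the indicator of one inversion.
There are 3828 indicators.
For each fixed pair i < j, the values π(i) and π(j) are two distinct elements of {1, …, 88} in uniformly random order; by symmetry P[π(i) > π(j)] = 1/2.
By linearity: E[X] = 3828 · (1/2) = C(88, 2) · (1/2) = 3828/2 = 1914 ≈ 1914.000.

E[X] = 1914 = 1914.000.


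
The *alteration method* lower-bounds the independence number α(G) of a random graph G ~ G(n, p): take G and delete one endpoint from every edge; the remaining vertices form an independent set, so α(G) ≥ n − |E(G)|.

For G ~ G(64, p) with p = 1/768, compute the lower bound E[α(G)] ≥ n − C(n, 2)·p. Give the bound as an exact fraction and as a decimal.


E[|E(G)|] = C(64, 2)·p = 2016 · (1/768) = 21/8.
E[α(G)] ≥ n − E[|E(G)|] = 64 − 21/8 = 491/8.
Numerically: ≈ 61.375.
(This is only a lower bound; the true E[α(G)] may be larger.)

E[α(G)] ≥ 491/8 ≈ 61.375.


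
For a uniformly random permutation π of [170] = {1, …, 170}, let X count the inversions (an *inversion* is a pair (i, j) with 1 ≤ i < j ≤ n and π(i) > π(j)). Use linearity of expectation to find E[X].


Write X = Σ X_I over the C(170, 2) = 14365 pairs i < j, with X_I the indicator of one inversion.
There are 14365 indicators.
For each fixed pair i < j, the values π(i) and π(j) are two distinct elements of {1, …, 170} in uniformly random order; by symmetry P[π(i) > π(j)] = 1/2.
By linearity: E[X] = 14365 · (1/2) = C(170, 2) · (1/2) = 14365/2 = 14365/2 ≈ 7182.50000.

E[X] = 14365/2 = 7182.50000.


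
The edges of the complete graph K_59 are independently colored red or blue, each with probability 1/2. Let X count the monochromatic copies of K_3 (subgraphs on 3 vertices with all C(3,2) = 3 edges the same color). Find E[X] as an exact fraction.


Let X = Σ_S X_S over the C(59, 3) = 32509 subsets S of size 3, where X_S = 1 if the K_3 on S is monochromatic.
For a fixed S, the K_3 on S has C(3, 2) = 3 edges. P[all 3 edges red] = (1/2)^3, and likewise for blue, so P[monochromatic] = 2·(1/2)^3 = 2^{1 − 3} = 1/4.
Summing: E[X] = C(59, 3) · 2^{1 − 3} = 32509 · 1/4 = 32509/4.
Numerically: E[X] ≈ 8127.250000.

E[X] = C(59,3)·2^(1−C(3,2)) = 32509/4 ≈ 8127.250000.


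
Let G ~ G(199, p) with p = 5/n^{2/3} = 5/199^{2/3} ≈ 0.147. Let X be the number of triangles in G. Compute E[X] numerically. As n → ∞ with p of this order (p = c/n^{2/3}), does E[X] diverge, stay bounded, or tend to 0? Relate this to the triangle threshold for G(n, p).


Number of potential triangles: C(199, 3) = 1293699.
Each occurs with probability p³ ≈ (0.147)³ ≈ 3.15649e-03.
By linearity: E[X] = C(199, 3)·p³ ≈ 1293699 · 3.15649e-03 ≈ 4083.543.
Since α = 2/3 < 1, p = c/n^{2/3} ≫ 1/n is above the triangle threshold p ~ 1/n. Asymptotically E[X] ~ (c³/6)·n^{3(1−α)} = (5³/6)·n^{1} → ∞; triangles are abundant w.h.p.

E[X] ≈ 4083.543; in regime p = Θ(1/n^{2/3}) E[X] diverges (above the triangle threshold p ~ 1/n).


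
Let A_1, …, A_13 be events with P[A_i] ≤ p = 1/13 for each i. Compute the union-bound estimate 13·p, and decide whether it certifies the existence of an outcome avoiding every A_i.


Union bound: P[∪_{i=1}^{13} A_i] ≤ Σ_i P[A_i] ≤ 13·p = 13·(1/13) = 1.
Numerically: 1 ≈ 1.000.
Is 1 < 1? NO.
Since the bound 1 is ≥ 1, the union bound is uninformative here; it does NOT by itself certify existence.

13·p = 1 ≈ 1.000; existence NOT certified by the union bound.


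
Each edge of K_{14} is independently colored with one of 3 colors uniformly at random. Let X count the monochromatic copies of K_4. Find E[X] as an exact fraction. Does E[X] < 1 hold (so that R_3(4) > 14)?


E[X] = C(14, 4) · 3^{1 − 6} = 1001 · 3^{−5} = 1001/243.
As a reduced fraction: E[X] = 1001/243 ≈ 4.11934.
Is E[X] < 1? NO.
Since E[X] ≥ 1, the first-moment bound is inconclusive at n = 14; it does NOT by itself certify R_3(4) > 14.

E[X] = 1001/243 ≈ 4.11934; E[X] ≥ 1; first-moment method inconclusive here.


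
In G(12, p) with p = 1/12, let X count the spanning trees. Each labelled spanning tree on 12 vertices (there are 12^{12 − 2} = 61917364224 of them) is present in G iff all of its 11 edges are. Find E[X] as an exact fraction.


K_12 has 12^{12 − 2} = 61917364224 labelled spanning trees.
For each such spanning tree H, let X_H = 1 if all 11 edges of H are present in G. Then P[X_H = 1] = p^{11} = (1/12)^{11} = 1/743008370688.
By linearity of expectation: E[X] = Σ_H E[X_H] = 61917364224 · p^{11} = 61917364224 · 1/743008370688 = 1/12.
Numerically: E[X] ≈ 0.0833333.

E[X] = 61917364224 · (1/12)^{11} = 1/12 ≈ 0.0833333.


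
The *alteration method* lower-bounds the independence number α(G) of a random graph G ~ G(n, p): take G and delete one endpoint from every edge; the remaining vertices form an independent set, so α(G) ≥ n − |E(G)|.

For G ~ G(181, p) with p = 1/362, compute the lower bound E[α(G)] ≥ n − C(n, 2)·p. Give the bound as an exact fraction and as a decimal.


E[|E(G)|] = C(181, 2)·p = 16290 · (1/362) = 45.
E[α(G)] ≥ n − E[|E(G)|] = 181 − 45 = 136.
Numerically: ≈ 136.0000.
(This is only a lower bound; the true E[α(G)] may be larger.)

E[α(G)] ≥ 136 ≈ 136.0000.


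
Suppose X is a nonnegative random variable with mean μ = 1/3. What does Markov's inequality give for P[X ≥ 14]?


μ = E[X] = 1/3, a = 14.
Markov: P[X ≥ 14] ≤ μ/a = (1/3)/14 = 1/42.
Numerically: ≈ 0.0238.
(Since a = 14 > μ = 0.3333, the bound 1/42 is < 1 and informative.)

P[X ≥ 14] ≤ 1/42 ≈ 0.0238.


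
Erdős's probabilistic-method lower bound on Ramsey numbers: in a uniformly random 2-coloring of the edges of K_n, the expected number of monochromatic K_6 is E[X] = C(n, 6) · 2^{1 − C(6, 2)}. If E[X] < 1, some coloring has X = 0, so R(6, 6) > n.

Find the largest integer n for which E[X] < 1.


We need C(n, 6) · 2^{1 − 15} < 1, i.e. C(n, 6) < 2^{15 − 1} = 16384.
Check values of n near the boundary:
  n = 13: C(13, 6) = 1716; 1716 < 16384? YES
  n = 14: C(14, 6) = 3003; 3003 < 16384? YES
  n = 15: C(15, 6) = 5005; 5005 < 16384? YES
  n = 16: C(16, 6) = 8008; 8008 < 16384? YES
  n = 17: C(17, 6) = 12376; 12376 < 16384? YES
  n = 18: C(18, 6) = 18564; 18564 < 16384? NO
  n = 19: C(19, 6) = 27132; 27132 < 16384? NO
  n = 20: C(20, 6) = 38760; 38760 < 16384? NO
The largest n with C(n, 6) < 16384 is n = 17 (where E[X] = 1547/2048 ≈ 0.755371). Hence R(6, 6) > 17, i.e. R(6, 6) ≥ 18.

Largest n = 17; hence R(6, 6) > 17.


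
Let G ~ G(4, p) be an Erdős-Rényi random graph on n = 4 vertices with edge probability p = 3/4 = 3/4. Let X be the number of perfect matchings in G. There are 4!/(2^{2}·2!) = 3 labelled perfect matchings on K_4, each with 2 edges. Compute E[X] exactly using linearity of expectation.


K_4 has 4!/(2^{2}·2!) = 3 labelled perfect matchings.
For each such perfect matching H, let X_H = 1 if all 2 edges of H are present in G. Then P[X_H = 1] = p^{2} = (3/4)^{2} = 9/16.
By linearity: E[X] = Σ_H E[X_H] = 3 · p^{2} = 3 · 9/16 = 27/16.
Numerically: E[X] ≈ 1.6875.

E[X] = 3 · (3/4)^{2} = 27/16 ≈ 1.6875.


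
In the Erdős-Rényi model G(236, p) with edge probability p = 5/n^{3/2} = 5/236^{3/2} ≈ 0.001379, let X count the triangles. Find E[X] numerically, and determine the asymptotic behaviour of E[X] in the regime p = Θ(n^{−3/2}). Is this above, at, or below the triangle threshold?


Number of potential triangles: C(236, 3) = 2162940.
Each occurs with probability p³ ≈ (0.001379)³ ≈ 2.623047e-09.
By linearity: E[X] = C(236, 3)·p³ ≈ 2162940 · 2.623047e-09 ≈ 0.0057.
Since α = 3/2 > 1, p = c/n^{3/2} = o(1/n) is below the triangle threshold p ~ 1/n. Asymptotically E[X] ~ (c³/6)·n^{3(1−α)} = (5³/6)·n^{-1.5} → 0, so by Markov's inequality G has no triangles w.h.p.

E[X] ≈ 0.0057; in regime p = Θ(1/n^{3/2}) E[X] tends to 0 (below the triangle threshold p ~ 1/n).


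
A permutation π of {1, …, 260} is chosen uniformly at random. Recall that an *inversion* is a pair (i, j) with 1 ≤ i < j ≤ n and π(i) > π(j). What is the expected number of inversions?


Write X = Σ X_I over the C(260, 2) = 33670 pairs i < j, with X_I the indicator of one inversion.
There are 33670 indicators.
For each fixed pair i < j, the values π(i) and π(j) are two distinct elements of {1, …, 260} in uniformly random order; by symmetry P[π(i) > π(j)] = 1/2.
By linearity: E[X] = 33670 · (1/2) = C(260, 2) · (1/2) = 33670/2 = 16835 ≈ 16835.0000.

E[X] = 16835 = 16835.0000.


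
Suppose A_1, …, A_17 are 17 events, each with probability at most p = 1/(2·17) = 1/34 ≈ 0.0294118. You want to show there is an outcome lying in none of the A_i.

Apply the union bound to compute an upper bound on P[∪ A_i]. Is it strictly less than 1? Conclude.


Union bound: P[∪_{i=1}^{17} A_i] ≤ Σ_i P[A_i] ≤ 17·p = 17·(1/34) = 1/2.
Numerically: 1/2 ≈ 0.5000000.
Is 1/2 < 1? YES.
Since P[∪ A_i] ≤ 1/2 < 1, the complement has P[∩ A_i^c] ≥ 1 − 1/2 = 1/2 > 0, so some outcome avoids every A_i.

17·p = 1/2 ≈ 0.5000000; existence CERTIFIED by the union bound.


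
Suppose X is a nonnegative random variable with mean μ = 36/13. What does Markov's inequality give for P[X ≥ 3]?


μ = E[X] = 36/13, a = 3.
Markov: P[X ≥ 3] ≤ μ/a = (36/13)/3 = 12/13.
Numerically: ≈ 0.923077.
(Since a = 3 > μ = 2.769231, the bound 12/13 is < 1 and informative.)

P[X ≥ 3] ≤ 12/13 ≈ 0.923077.


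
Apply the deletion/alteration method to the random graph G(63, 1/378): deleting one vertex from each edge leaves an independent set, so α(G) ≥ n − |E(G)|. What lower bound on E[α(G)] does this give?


E[|E(G)|] = C(63, 2)·p = 1953 · (1/378) = 31/6.
E[α(G)] ≥ n − E[|E(G)|] = 63 − 31/6 = 347/6.
Numerically: ≈ 57.833.
(This is only a lower bound; the true E[α(G)] may be larger.)

E[α(G)] ≥ 347/6 ≈ 57.833.


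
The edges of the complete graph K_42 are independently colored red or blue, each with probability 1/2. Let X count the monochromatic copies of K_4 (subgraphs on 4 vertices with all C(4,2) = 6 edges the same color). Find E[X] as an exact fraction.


Let X = Σ_S X_S over the C(42, 4) = 111930 subsets S of size 4, where X_S = 1 if the K_4 on S is monochromatic.
For a fixed S, the K_4 on S has C(4, 2) = 6 edges. P[all 6 edges red] = (1/2)^6, and likewise for blue, so P[monochromatic] = 2·(1/2)^6 = 2^{1 − 6} = 1/32.
By linearity: E[X] = C(42, 4) · 2^{1 − 6} = 111930 · 1/32 = 55965/16.
Numerically: E[X] ≈ 3497.81250.

E[X] = C(42,4)·2^(1−C(4,2)) = 55965/16 ≈ 3497.81250.


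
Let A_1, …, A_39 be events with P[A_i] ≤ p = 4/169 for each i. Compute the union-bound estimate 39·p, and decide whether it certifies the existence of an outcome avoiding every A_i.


Union bound: P[∪_{i=1}^{39} A_i] ≤ Σ_i P[A_i] ≤ 39·p = 39·(4/169) = 12/13.
Numerically: 12/13 ≈ 0.9230769.
Is 12/13 < 1? YES.
Since P[∪ A_i] ≤ 12/13 < 1, the complement has P[∩ A_i^c] ≥ 1 − 12/13 = 1/13 > 0, so some outcome avoids every A_i.

39·p = 12/13 ≈ 0.9230769; existence CERTIFIED by the union bound.


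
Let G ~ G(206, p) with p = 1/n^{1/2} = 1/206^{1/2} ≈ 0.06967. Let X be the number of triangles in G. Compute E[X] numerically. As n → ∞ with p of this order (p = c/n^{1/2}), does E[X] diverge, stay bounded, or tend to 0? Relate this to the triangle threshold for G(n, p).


Number of potential triangles: C(206, 3) = 1435820.
Each occurs with probability p³ ≈ (0.06967)³ ≈ 3.382199e-04.
By linearity: E[X] = C(206, 3)·p³ ≈ 1435820 · 3.382199e-04 ≈ 485.6229.
Since α = 1/2 < 1, p = c/n^{1/2} ≫ 1/n is above the triangle threshold p ~ 1/n. Asymptotically E[X] ~ (c³/6)·n^{3(1−α)} = (1³/6)·n^{1.5} → ∞; triangles are abundant w.h.p.

E[X] ≈ 485.6229; in regime p = Θ(1/n^{1/2}) E[X] diverges (above the triangle threshold p ~ 1/n).


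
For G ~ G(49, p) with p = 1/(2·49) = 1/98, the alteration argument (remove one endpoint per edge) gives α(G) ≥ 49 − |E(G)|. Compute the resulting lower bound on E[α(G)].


E[|E(G)|] = C(49, 2)·p = 1176 · (1/98) = 12.
E[α(G)] ≥ n − E[|E(G)|] = 49 − 12 = 37.
Numerically: ≈ 37.00000.
(This is only a lower bound; the true E[α(G)] may be larger.)

E[α(G)] ≥ 37 ≈ 37.00000.


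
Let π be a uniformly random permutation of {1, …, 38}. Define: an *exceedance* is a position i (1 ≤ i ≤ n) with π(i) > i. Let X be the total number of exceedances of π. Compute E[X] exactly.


Write X = Σ_{i=1}^{38} X_i, where X_i = 1_{π(i) > i}.
For each fixed i, π(i) is uniform over {1, …, 38} (marginal of a uniform permutation), so P[π(i) > i] = (n − i)/n. Summing: Σ_{i=1}^{38} (n − i)/n = (0 + 1 + … + 37)/38 = 38(38 − 1)/(2·38) = (38 − 1)/2.
Hence E[X] = Σ_{i=1}^{38} (38 − i)/38 = 37/2 ≈ 18.50000.

E[X] = 37/2 = 18.50000.


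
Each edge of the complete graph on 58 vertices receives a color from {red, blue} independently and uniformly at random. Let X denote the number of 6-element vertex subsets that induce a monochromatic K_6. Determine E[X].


Let X = Σ_S X_S over the C(58, 6) = 40475358 subsets S of size 6, where X_S = 1 if the K_6 on S is monochromatic.
For a fixed S, the K_6 on S has C(6, 2) = 15 edges. P[all 15 edges red] = (1/2)^15, and likewise for blue, so P[monochromatic] = 2·(1/2)^15 = 2^{1 − 15} = 1/16384.
By linearity: E[X] = C(58, 6) · 2^{1 − 15} = 40475358 · 1/16384 = 20237679/8192.
Numerically: E[X] ≈ 2470.419800.

E[X] = C(58,6)·2^(1−C(6,2)) = 20237679/8192 ≈ 2470.419800.


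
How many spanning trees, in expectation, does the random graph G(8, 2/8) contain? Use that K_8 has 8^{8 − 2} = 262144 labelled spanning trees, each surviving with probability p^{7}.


K_8 has 8^{8 − 2} = 262144 labelled spanning trees.
For each such spanning tree H, let X_H = 1 if all 7 edges of H are present in G. Then P[X_H = 1] = p^{7} = (1/4)^{7} = 1/16384.
By linearity: E[X] = Σ_H E[X_H] = 262144 · p^{7} = 262144 · 1/16384 = 16.
Numerically: E[X] ≈ 16.

E[X] = 262144 · (1/4)^{7} = 16 ≈ 16.


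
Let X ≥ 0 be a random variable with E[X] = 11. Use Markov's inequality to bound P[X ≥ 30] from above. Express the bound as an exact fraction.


μ = E[X] = 11, a = 30.
Markov: P[X ≥ 30] ≤ μ/a = (11)/30 = 11/30.
Numerically: ≈ 0.3667.
(Since a = 30 > μ = 11.0000, the bound 11/30 is < 1 and informative.)

P[X ≥ 30] ≤ 11/30 ≈ 0.3667.


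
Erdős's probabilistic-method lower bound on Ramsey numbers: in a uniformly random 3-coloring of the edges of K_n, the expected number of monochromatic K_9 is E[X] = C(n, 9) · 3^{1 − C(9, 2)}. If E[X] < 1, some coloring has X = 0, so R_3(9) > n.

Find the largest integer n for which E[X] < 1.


We need C(n, 9) · 3^{1 − 36} < 1, i.e. C(n, 9) < 3^{36 − 1} = 50031545098999707.
Check values of n near the boundary:
  n = 300: C(300, 9) = 48052241692154700; 48052241692154700 < 50031545098999707? YES
  n = 301: C(301, 9) = 49533303936090975; 49533303936090975 < 50031545098999707? YES
  n = 302: C(302, 9) = 51054804739588650; 51054804739588650 < 50031545098999707? NO
  n = 303: C(303, 9) = 52617706925494425; 52617706925494425 < 50031545098999707? NO
The largest n with C(n, 9) < 50031545098999707 is n = 301 (where E[X] = 16511101312030325/16677181699666569 ≈ 0.99004). Hence R_3(9) > 301, i.e. R_3(9) ≥ 302.

Largest n = 301; hence R_3(9) > 301.


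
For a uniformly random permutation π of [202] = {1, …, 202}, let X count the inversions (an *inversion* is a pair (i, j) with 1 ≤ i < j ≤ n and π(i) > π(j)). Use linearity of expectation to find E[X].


Write X = Σ X_I over the C(202, 2) = 20301 pairs i < j, with X_I the indicator of one inversion.
There are 20301 indicators.
For each fixed pair i < j, the values π(i) and π(j) are two distinct elements of {1, …, 202} in uniformly random order; by symmetry P[π(i) > π(j)] = 1/2.
By linearity: E[X] = 20301 · (1/2) = C(202, 2) · (1/2) = 20301/2 = 20301/2 ≈ 10150.500000.

E[X] = 20301/2 = 10150.500000.


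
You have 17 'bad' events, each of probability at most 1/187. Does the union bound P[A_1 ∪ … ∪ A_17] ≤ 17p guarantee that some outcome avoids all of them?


Union bound: P[∪_{i=1}^{17} A_i] ≤ Σ_i P[A_i] ≤ 17·p = 17·(1/187) = 1/11.
Numerically: 1/11 ≈ 0.091.
Is 1/11 < 1? YES.
Since P[∪ A_i] ≤ 1/11 < 1, the complement has P[∩ A_i^c] ≥ 1 − 1/11 = 10/11 > 0, so some outcome avoids every A_i.

17·p = 1/11 ≈ 0.091; existence CERTIFIED by the union bound.


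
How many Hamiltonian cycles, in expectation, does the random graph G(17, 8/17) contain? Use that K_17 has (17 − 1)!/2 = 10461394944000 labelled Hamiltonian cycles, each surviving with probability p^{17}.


K_17 has (17 − 1)!/2 = 10461394944000 labelled Hamiltonian cycles.
For each such Hamiltonian cycle H, let X_H = 1 if all 17 edges of H are present in G. Then P[X_H = 1] = p^{17} = (8/17)^{17} = 2251799813685248/827240261886336764177.
By linearity: E[X] = Σ_H E[X_H] = 10461394944000 · p^{17} = 10461394944000 · 2251799813685248/827240261886336764177 = 23556967185786995434586112000/827240261886336764177.
Numerically: E[X] ≈ 2.85e+07.

E[X] = 10461394944000 · (8/17)^{17} = 23556967185786995434586112000/827240261886336764177 ≈ 2.85e+07.


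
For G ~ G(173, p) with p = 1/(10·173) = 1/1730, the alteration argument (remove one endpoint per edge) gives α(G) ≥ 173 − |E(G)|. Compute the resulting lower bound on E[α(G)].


E[|E(G)|] = C(173, 2)·p = 14878 · (1/1730) = 43/5.
E[α(G)] ≥ n − E[|E(G)|] = 173 − 43/5 = 822/5.
Numerically: ≈ 164.40000.
(This is only a lower bound; the true E[α(G)] may be larger.)

E[α(G)] ≥ 822/5 ≈ 164.40000.


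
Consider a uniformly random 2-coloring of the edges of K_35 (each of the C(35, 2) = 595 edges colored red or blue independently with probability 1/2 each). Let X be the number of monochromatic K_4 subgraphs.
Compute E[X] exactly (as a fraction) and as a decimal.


Let X = Σ_S X_S over the C(35, 4) = 52360 subsets S of size 4, where X_S = 1 if the K_4 on S is monochromatic.
For a fixed S, the K_4 on S has C(4, 2) = 6 edges. P[all 6 edges red] = (1/2)^6, and likewise for blue, so P[monochromatic] = 2·(1/2)^6 = 2^{1 − 6} = 1/32.
By linearity: E[X] = C(35, 4) · 2^{1 − 6} = 52360 · 1/32 = 6545/4.
Numerically: E[X] ≈ 1636.2500.

E[X] = C(35,4)·2^(1−C(4,2)) = 6545/4 ≈ 1636.2500.


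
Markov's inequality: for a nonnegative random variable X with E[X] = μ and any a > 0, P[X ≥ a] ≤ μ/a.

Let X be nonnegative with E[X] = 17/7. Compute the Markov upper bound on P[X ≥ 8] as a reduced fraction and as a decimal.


μ = E[X] = 17/7, a = 8.
Markov: P[X ≥ 8] ≤ μ/a = (17/7)/8 = 17/56.
Numerically: ≈ 0.303571.
(Since a = 8 > μ = 2.428571, the bound 17/56 is < 1 and informative.)

P[X ≥ 8] ≤ 17/56 ≈ 0.303571.


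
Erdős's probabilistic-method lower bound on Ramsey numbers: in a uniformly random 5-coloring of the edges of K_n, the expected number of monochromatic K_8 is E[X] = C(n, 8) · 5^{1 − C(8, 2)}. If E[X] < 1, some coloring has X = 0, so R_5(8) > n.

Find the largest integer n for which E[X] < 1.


We need C(n, 8) · 5^{1 − 28} < 1, i.e. C(n, 8) < 5^{28 − 1} = 7450580596923828125.
Check values of n near the boundary:
  n = 858: C(858, 8) = 7049584530256467771; 7049584530256467771 < 7450580596923828125? YES
  n = 859: C(859, 8) = 7115855595170747139; 7115855595170747139 < 7450580596923828125? YES
  n = 860: C(860, 8) = 7182671140665308145; 7182671140665308145 < 7450580596923828125? YES
  n = 861: C(861, 8) = 7250034996615275865; 7250034996615275865 < 7450580596923828125? YES
  n = 862: C(862, 8) = 7317951015318931845; 7317951015318931845 < 7450580596923828125? YES
  n = 863: C(863, 8) = 7386423071602617757; 7386423071602617757 < 7450580596923828125? YES
  n = 864: C(864, 8) = 7455455062926006708; 7455455062926006708 < 7450580596923828125? NO
  n = 865: C(865, 8) = 7525050909487743060; 7525050909487743060 < 7450580596923828125? NO
The largest n with C(n, 8) < 7450580596923828125 is n = 863 (where E[X] = 7386423071602617757/7450580596923828125 ≈ 0.991). Hence R_5(8) > 863, i.e. R_5(8) ≥ 864.

Largest n = 863; hence R_5(8) > 863.


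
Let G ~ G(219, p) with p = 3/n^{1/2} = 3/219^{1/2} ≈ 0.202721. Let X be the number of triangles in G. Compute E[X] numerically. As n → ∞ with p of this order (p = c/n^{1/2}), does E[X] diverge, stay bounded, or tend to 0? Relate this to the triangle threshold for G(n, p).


Number of potential triangles: C(219, 3) = 1726669.
Each occurs with probability p³ ≈ (0.202721)³ ≈ 8.33100877e-03.
By linearity: E[X] = C(219, 3)·p³ ≈ 1726669 · 8.33100877e-03 ≈ 14384.894590.
Since α = 1/2 < 1, p = c/n^{1/2} ≫ 1/n is above the triangle threshold p ~ 1/n. Asymptotically E[X] ~ (c³/6)·n^{3(1−α)} = (3³/6)·n^{1.5} → ∞; triangles are abundant w.h.p.

E[X] ≈ 14384.894590; in regime p = Θ(1/n^{1/2}) E[X] diverges (above the triangle threshold p ~ 1/n).


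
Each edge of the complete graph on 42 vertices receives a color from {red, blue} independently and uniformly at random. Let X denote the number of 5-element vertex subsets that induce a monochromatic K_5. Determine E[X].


Let X = Σ_S X_S over the C(42, 5) = 850668 subsets S of size 5, where X_S = 1 if the K_5 on S is monochromatic.
For a fixed S, the K_5 on S has C(5, 2) = 10 edges. P[all 10 edges red] = (1/2)^10, and likewise for blue, so P[monochromatic] = 2·(1/2)^10 = 2^{1 − 10} = 1/512.
By linearity of expectation: E[X] = C(42, 5) · 2^{1 − 10} = 850668 · 1/512 = 212667/128.
Numerically: E[X] ≈ 1661.460938.

E[X] = C(42,5)·2^(1−C(5,2)) = 212667/128 ≈ 1661.460938.


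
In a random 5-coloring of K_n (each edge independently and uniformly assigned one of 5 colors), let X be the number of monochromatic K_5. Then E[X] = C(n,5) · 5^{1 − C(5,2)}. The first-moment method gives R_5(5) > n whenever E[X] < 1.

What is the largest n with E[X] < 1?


We need C(n, 5) · 5^{1 − 10} < 1, i.e. C(n, 5) < 5^{10 − 1} = 1953125.
Check values of n near the boundary:
  n = 43: C(43, 5) = 962598; 962598 < 1953125? YES
  n = 44: C(44, 5) = 1086008; 1086008 < 1953125? YES
  n = 45: C(45, 5) = 1221759; 1221759 < 1953125? YES
  n = 46: C(46, 5) = 1370754; 1370754 < 1953125? YES
  n = 47: C(47, 5) = 1533939; 1533939 < 1953125? YES
  n = 48: C(48, 5) = 1712304; 1712304 < 1953125? YES
  n = 49: C(49, 5) = 1906884; 1906884 < 1953125? YES
  n = 50: C(50, 5) = 2118760; 2118760 < 1953125? NO
The largest n with C(n, 5) < 1953125 is n = 49 (where E[X] = 1906884/1953125 ≈ 0.976). Hence R_5(5) > 49, i.e. R_5(5) ≥ 50.

Largest n = 49; hence R_5(5) > 49.


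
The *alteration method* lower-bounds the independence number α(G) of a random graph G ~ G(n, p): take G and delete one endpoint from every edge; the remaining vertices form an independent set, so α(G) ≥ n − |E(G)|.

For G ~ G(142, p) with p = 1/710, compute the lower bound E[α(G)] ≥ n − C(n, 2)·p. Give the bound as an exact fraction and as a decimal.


E[|E(G)|] = C(142, 2)·p = 10011 · (1/710) = 141/10.
E[α(G)] ≥ n − E[|E(G)|] = 142 − 141/10 = 1279/10.
Numerically: ≈ 127.900000.
(This is only a lower bound; the true E[α(G)] may be larger.)

E[α(G)] ≥ 1279/10 ≈ 127.900000.


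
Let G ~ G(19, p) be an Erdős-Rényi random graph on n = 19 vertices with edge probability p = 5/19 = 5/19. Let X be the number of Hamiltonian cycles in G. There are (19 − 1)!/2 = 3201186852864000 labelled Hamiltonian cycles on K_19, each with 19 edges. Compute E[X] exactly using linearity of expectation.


K_19 has (19 − 1)!/2 = 3201186852864000 labelled Hamiltonian cycles.
For each such Hamiltonian cycle H, let X_H = 1 if all 19 edges of H are present in G. Then P[X_H = 1] = p^{19} = (5/19)^{19} = 19073486328125/1978419655660313589123979.
By linearity: E[X] = Σ_H E[X_H] = 3201186852864000 · p^{19} = 3201186852864000 · 19073486328125/1978419655660313589123979 = 61057793671875000000000000000/1978419655660313589123979.
Numerically: E[X] ≈ 30861.9.

E[X] = 3201186852864000 · (5/19)^{19} = 61057793671875000000000000000/1978419655660313589123979 ≈ 30861.9.


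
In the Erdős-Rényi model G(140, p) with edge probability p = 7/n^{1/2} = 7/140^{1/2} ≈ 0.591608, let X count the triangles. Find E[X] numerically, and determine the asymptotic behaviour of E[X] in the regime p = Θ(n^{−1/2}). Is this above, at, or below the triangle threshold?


Number of potential triangles: C(140, 3) = 447580.
Each occurs with probability p³ ≈ (0.591608)³ ≈ 2.07062792e-01.
By linearity: E[X] = C(140, 3)·p³ ≈ 447580 · 2.07062792e-01 ≈ 92677.164626.
Since α = 1/2 < 1, p = c/n^{1/2} ≫ 1/n is above the triangle threshold p ~ 1/n. Asymptotically E[X] ~ (c³/6)·n^{3(1−α)} = (7³/6)·n^{1.5} → ∞; triangles are abundant w.h.p.

E[X] ≈ 92677.164626; in regime p = Θ(1/n^{1/2}) E[X] diverges (above the triangle threshold p ~ 1/n).


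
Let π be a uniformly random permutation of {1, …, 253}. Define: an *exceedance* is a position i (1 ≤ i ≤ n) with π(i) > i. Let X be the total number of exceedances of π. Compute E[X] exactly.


Write X = Σ_{i=1}^{253} X_i, where X_i = 1_{π(i) > i}.
For each fixed i, π(i) is uniform over {1, …, 253} (marginal of a uniform permutation), so P[π(i) > i] = (n − i)/n. Summing: Σ_{i=1}^{253} (n − i)/n = (0 + 1 + … + 252)/253 = 253(253 − 1)/(2·253) = (253 − 1)/2.
Hence E[X] = Σ_{i=1}^{253} (253 − i)/253 = 126 ≈ 126.0000.

E[X] = 126 = 126.0000.


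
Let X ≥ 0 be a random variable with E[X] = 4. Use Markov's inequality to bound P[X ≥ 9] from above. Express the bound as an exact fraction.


μ = E[X] = 4, a = 9.
Markov: P[X ≥ 9] ≤ μ/a = (4)/9 = 4/9.
Numerically: ≈ 0.4444.
(Since a = 9 > μ = 4.0000, the bound 4/9 is < 1 and informative.)

P[X ≥ 9] ≤ 4/9 ≈ 0.4444.


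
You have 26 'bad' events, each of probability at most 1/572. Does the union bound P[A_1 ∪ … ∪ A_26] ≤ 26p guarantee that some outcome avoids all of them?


Union bound: P[∪_{i=1}^{26} A_i] ≤ Σ_i P[A_i] ≤ 26·p = 26·(1/572) = 1/22.
Numerically: 1/22 ≈ 0.0455.
Is 1/22 < 1? YES.
Since P[∪ A_i] ≤ 1/22 < 1, the complement has P[∩ A_i^c] ≥ 1 − 1/22 = 21/22 > 0, so some outcome avoids every A_i.

26·p = 1/22 ≈ 0.0455; existence CERTIFIED by the union bound.


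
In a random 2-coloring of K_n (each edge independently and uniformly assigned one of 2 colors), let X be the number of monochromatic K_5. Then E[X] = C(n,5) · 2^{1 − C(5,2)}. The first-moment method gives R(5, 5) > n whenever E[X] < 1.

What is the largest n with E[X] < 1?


We need C(n, 5) · 2^{1 − 10} < 1, i.e. C(n, 5) < 2^{10 − 1} = 512.
Check values of n near the boundary:
  n = 9: C(9, 5) = 126; 126 < 512? YES
  n = 10: C(10, 5) = 252; 252 < 512? YES
  n = 11: C(11, 5) = 462; 462 < 512? YES
  n = 12: C(12, 5) = 792; 792 < 512? NO
  n = 13: C(13, 5) = 1287; 1287 < 512? NO
  n = 14: C(14, 5) = 2002; 2002 < 512? NO
The largest n with C(n, 5) < 512 is n = 11 (where E[X] = 231/256 ≈ 0.90234). Hence R(5, 5) > 11, i.e. R(5, 5) ≥ 12.

Largest n = 11; hence R(5, 5) > 11.
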